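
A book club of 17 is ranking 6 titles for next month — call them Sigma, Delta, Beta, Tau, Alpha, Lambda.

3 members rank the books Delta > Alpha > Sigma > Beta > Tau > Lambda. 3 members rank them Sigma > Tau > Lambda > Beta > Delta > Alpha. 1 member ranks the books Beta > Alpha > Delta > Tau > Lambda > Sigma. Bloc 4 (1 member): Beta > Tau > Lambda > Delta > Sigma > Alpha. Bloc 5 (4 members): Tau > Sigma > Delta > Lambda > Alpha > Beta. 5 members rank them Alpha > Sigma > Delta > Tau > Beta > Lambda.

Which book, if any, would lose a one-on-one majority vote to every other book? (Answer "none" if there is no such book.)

Pairwise majorities:
Sigma vs Delta: Sigma preferred on 3+4+5 = 12 ballots; Sigma wins 12–5.
Sigma vs Beta: 15 to 2, Sigma.
Sigma vs Tau: Sigma wins 11–6.
Sigma vs Alpha: Alpha wins 9–8.
Sigma vs Lambda: Sigma preferred on 3+3+4+5 = 15 ballots; Sigma wins 15–2.
Delta–Beta: Delta 12–5.
Delta vs Tau: 9 to 8, Delta.
Delta vs Alpha: Delta, 11–6.
Delta vs Lambda: 13 to 4, Delta.
Beta–Tau: Tau 12–5.
Beta vs Alpha: Alpha wins 12–5.
Beta vs Lambda: Beta, 10–7.
Tau vs Alpha: 3+1+4 = 8 for Tau, 9 for Alpha — Alpha by 9–8.
Tau vs Lambda: 17 to 0, Tau.
Alpha–Lambda: Alpha 9–8.
Lambda loses to every other book — it is the Condorcet loser.

Lambda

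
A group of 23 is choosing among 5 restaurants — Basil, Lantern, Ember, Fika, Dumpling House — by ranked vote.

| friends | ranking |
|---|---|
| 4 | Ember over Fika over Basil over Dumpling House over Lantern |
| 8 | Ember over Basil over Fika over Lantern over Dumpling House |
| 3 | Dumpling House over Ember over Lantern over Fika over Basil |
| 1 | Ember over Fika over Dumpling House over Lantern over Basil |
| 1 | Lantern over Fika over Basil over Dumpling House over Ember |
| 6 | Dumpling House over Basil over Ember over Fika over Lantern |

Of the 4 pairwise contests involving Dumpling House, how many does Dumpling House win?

1

Dumpling House against each rival (23 friends):
Dumpling House vs Basil: 3+1+6 = 10 for Dumpling House, 13 for Basil — Basil by 13–10.
Dumpling House vs Lantern: 4+3+1+6 = 14 for Dumpling House, 9 for Lantern — Dumpling House by 14–9.
Dumpling House–Ember: Ember 13–10.
Dumpling House vs Fika: Fika, 14–9.
Dumpling House beats Lantern; loses to Basil, Ember, Fika — 1 pairwise win.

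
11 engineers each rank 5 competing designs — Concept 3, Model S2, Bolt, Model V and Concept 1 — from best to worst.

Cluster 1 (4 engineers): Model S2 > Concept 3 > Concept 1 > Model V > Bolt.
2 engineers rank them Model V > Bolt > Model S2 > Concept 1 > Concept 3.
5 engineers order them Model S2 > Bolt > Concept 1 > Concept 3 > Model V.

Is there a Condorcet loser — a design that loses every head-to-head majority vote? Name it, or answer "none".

Head-to-head results (11 engineers):
Concept 3 vs Model S2: 0 to 11, Model S2.
Concept 3 vs Bolt: 4 to 7, Bolt.
Concept 3 vs Model V: Concept 3 wins 9–2.
Concept 3 vs Concept 1: Concept 3 is ranked higher on 4 ballots, Concept 1 on 7. Concept 1 wins 7–4.
Model S2 vs Bolt: 4+5 = 9 for Model S2, 2 for Bolt — Model S2 by 9–2.
Model S2 vs Model V: Model S2, 9–2.
Model S2 vs Concept 1: 4+2+5 = 11 for Model S2, 0 for Concept 1 — Model S2 by 11–0.
Bolt vs Model V: Model V wins 6–5.
Bolt vs Concept 1: Bolt, 7–4.
Model V vs Concept 1: Model V is ranked higher on 2 ballots, Concept 1 on 9. Concept 1 wins 9–2.
No design is winless: Concept 3 beats Model V; Model S2 beats Concept 3; Bolt beats Concept 3; Model V beats Bolt; Concept 1 beats Concept 3. There is no Condorcet loser.

none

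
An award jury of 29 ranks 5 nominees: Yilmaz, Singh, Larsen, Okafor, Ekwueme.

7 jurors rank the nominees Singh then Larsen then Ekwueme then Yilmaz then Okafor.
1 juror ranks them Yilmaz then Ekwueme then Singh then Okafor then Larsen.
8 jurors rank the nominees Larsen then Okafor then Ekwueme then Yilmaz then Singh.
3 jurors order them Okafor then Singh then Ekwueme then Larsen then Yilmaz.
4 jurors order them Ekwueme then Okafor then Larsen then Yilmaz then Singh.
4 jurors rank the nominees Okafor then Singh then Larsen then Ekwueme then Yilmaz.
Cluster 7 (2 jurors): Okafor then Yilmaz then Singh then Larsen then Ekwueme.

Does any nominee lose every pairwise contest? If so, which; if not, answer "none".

none

Pairwise majorities:
Yilmaz–Singh: Yilmaz 15–14.
Yilmaz vs Larsen: Yilmaz is ranked higher on 1+2 = 3 ballots, Larsen on 26. Larsen wins 26–3.
Yilmaz vs Okafor: Yilmaz preferred on 7+1 = 8 ballots; Okafor wins 21–8.
Yilmaz vs Ekwueme: Yilmaz is ranked higher on 1+2 = 3 ballots, Ekwueme on 26. Ekwueme wins 26–3.
Singh–Larsen: Singh 17–12.
Singh vs Okafor: Okafor, 21–8.
Singh vs Ekwueme: 16 to 13, Singh.
Larsen vs Okafor: Larsen, 15–14.
Larsen vs Ekwueme: Larsen is ranked higher on 7+8+4+2 = 21 ballots, Ekwueme on 8. Larsen wins 21–8.
Okafor vs Ekwueme: Okafor is ranked higher on 8+3+4+2 = 17 ballots, Ekwueme on 12. Okafor wins 17–12.
No nominee is winless: Yilmaz beats Singh; Singh beats Larsen; Larsen beats Yilmaz; Okafor beats Yilmaz; Ekwueme beats Yilmaz. There is no Condorcet loser.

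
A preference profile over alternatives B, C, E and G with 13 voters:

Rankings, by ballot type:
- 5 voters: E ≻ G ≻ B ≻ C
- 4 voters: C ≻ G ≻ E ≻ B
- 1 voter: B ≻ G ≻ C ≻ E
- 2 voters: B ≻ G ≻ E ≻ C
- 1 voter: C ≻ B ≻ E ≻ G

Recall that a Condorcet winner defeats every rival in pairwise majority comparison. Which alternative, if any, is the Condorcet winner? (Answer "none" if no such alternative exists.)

G

Check each pair by majority over 13 ballots:
B vs C: 5+1+2 = 8 for B, 5 for C — B by 8–5.
B vs E: E, 9–4.
B vs G: G wins 9–4.
C vs E: C is ranked higher on 4+1+1 = 6 ballots, E on 7. E wins 7–6.
C vs G: 5 to 8, G.
E vs G: G, 7–6.
G wins every pairwise contest, so G is the Condorcet winner.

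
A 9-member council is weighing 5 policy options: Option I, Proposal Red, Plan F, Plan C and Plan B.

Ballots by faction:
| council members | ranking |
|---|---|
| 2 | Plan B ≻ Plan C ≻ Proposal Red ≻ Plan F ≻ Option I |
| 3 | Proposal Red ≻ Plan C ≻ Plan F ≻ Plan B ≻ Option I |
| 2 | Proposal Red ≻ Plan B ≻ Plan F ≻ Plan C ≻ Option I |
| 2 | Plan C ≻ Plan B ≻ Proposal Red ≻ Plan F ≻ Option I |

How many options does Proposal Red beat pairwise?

4

Proposal Red against each rival (9 council members):
Proposal Red–Option I: Proposal Red 9–0.
Proposal Red vs Plan F: Proposal Red wins 9–0.
Proposal Red vs Plan C: Proposal Red is ranked higher on 3+2 = 5 ballots, Plan C on 4. Proposal Red wins 5–4.
Proposal Red vs Plan B: Proposal Red, 5–4.
Proposal Red beats Option I, Plan F, Plan C, Plan B — 4 pairwise wins.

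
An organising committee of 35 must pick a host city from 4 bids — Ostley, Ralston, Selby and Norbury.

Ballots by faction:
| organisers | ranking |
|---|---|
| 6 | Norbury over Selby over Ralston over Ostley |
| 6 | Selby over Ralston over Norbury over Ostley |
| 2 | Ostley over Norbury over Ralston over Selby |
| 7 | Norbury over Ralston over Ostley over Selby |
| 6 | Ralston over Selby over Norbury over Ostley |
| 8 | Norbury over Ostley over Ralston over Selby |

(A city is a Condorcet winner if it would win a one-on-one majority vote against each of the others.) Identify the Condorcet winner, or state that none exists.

Check each pair by majority over 35 ballots:
Ostley–Ralston: Ralston 25–10.
Ostley–Selby: Selby 18–17.
Ostley vs Norbury: 2 to 33, Norbury.
Ralston vs Selby: Ralston is ranked higher on 2+7+6+8 = 23 ballots, Selby on 12. Ralston wins 23–12.
Ralston vs Norbury: Norbury wins 23–12.
Selby vs Norbury: Norbury wins 23–12.
Norbury defeats every rival head-to-head and is the Condorcet winner.

Norbury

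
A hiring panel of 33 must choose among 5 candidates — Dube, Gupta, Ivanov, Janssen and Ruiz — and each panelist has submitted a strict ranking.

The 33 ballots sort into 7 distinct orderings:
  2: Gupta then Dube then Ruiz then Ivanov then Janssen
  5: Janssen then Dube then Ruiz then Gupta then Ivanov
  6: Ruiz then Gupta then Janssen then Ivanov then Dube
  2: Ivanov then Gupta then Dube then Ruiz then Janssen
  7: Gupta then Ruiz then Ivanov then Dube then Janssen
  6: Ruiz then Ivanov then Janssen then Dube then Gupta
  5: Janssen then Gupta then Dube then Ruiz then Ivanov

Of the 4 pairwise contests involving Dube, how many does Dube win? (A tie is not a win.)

0

Dube against each rival (33 committee members):
Dube vs Gupta: Gupta, 22–11.
Dube vs Ivanov: Ivanov wins 21–12.
Dube vs Janssen: 2+2+7 = 11 for Dube, 22 for Janssen — Janssen by 22–11.
Dube vs Ruiz: Ruiz, 19–14.
Dube beats no one; loses to Gupta, Ivanov, Janssen, Ruiz — 0 pairwise wins.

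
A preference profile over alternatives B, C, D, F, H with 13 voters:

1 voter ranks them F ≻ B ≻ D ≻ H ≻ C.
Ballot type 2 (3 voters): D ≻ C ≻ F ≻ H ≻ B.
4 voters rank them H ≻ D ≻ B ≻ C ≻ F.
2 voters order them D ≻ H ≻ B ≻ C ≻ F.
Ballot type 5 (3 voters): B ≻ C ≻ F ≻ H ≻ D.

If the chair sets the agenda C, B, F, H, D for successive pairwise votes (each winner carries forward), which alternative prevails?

Round 1: C vs B — 3–10, B advances.
Round 2: B vs F — 9–4, B advances.
Round 3: B vs H — 4–9, H advances.
Round 4: H vs D — 7–6, H advances.
The agenda winner is H.

H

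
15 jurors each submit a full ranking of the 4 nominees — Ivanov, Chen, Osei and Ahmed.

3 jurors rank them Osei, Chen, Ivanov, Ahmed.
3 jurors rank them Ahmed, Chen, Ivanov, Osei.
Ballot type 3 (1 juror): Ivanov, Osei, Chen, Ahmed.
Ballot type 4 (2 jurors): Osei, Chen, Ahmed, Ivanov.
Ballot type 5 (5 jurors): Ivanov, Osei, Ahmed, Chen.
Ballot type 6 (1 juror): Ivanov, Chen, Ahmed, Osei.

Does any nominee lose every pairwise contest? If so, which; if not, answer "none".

none

Pairwise majorities:
Ivanov vs Chen: Chen, 8–7.
Ivanov–Osei: Ivanov 10–5.
Ivanov vs Ahmed: 10 to 5, Ivanov.
Chen vs Osei: Osei, 11–4.
Chen–Ahmed: Ahmed 8–7.
Osei vs Ahmed: Osei, 11–4.
Every nominee wins at least one matchup (Ivanov beats Osei; Chen beats Ivanov; Osei beats Chen; Ahmed beats Chen), so there is no Condorcet loser.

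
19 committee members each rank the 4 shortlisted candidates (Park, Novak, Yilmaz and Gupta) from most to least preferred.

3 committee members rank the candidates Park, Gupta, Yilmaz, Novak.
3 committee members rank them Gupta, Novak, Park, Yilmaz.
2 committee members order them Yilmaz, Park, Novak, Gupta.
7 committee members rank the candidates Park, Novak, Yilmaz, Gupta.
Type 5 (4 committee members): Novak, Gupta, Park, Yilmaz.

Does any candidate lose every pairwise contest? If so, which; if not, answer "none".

Head-to-head results (19 committee members):
Park–Novak: Park 12–7.
Park vs Yilmaz: Park, 17–2.
Park vs Gupta: 3+2+7 = 12 for Park, 7 for Gupta — Park by 12–7.
Novak vs Yilmaz: Novak is ranked higher on 3+7+4 = 14 ballots, Yilmaz on 5. Novak wins 14–5.
Novak vs Gupta: 2+7+4 = 13 for Novak, 6 for Gupta — Novak by 13–6.
Yilmaz vs Gupta: Gupta wins 10–9.
Only Yilmaz has no wins; Yilmaz is the Condorcet loser.

Yilmaz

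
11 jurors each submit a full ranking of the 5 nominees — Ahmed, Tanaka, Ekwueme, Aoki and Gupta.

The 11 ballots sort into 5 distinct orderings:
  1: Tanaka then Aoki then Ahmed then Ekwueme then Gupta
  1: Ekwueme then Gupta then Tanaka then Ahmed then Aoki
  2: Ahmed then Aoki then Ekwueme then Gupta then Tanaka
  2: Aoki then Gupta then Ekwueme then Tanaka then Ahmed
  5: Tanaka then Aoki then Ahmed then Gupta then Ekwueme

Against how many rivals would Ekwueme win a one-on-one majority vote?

Ekwueme against each rival (11 jurors):
Ekwueme vs Ahmed: Ahmed wins 8–3.
Ekwueme vs Tanaka: 1+2+2 = 5 for Ekwueme, 6 for Tanaka — Tanaka by 6–5.
Ekwueme vs Aoki: Aoki wins 10–1.
Ekwueme–Gupta: Gupta 7–4.
Ekwueme beats no one; loses to Ahmed, Tanaka, Aoki, Gupta — 0 pairwise wins.

0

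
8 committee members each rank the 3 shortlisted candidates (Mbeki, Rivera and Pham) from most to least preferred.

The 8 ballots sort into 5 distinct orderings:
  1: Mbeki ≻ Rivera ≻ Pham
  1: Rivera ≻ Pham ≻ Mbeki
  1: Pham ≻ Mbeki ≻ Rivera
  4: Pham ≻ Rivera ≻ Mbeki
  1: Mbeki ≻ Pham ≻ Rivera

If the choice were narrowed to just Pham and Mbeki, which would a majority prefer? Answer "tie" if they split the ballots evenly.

Ballots ranking Pham above Mbeki: 1 + 1 + 4 = 6.
Ballots ranking Mbeki above Pham: 8 − 6 = 2.
Pham wins the head-to-head 6–2.

Pham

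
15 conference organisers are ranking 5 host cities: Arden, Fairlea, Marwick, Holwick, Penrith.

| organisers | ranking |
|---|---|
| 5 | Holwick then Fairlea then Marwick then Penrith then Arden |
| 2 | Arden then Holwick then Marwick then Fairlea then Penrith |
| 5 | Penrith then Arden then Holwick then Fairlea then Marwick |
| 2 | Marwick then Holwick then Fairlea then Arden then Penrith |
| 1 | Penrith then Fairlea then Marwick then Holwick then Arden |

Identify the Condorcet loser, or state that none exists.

Pairwise majorities:
Arden vs Fairlea: Arden is ranked higher on 2+5 = 7 ballots, Fairlea on 8. Fairlea wins 8–7.
Arden vs Marwick: Marwick wins 8–7.
Arden vs Holwick: 2+5 = 7 for Arden, 8 for Holwick — Holwick by 8–7.
Arden vs Penrith: Arden is ranked higher on 2+2 = 4 ballots, Penrith on 11. Penrith wins 11–4.
Fairlea vs Marwick: 11 to 4, Fairlea.
Fairlea–Holwick: Holwick 14–1.
Fairlea vs Penrith: Fairlea, 9–6.
Marwick vs Holwick: Holwick, 12–3.
Marwick vs Penrith: Marwick is ranked higher on 5+2+2 = 9 ballots, Penrith on 6. Marwick wins 9–6.
Holwick vs Penrith: 9 to 6, Holwick.
Arden loses to every other city — it is the Condorcet loser.

Arden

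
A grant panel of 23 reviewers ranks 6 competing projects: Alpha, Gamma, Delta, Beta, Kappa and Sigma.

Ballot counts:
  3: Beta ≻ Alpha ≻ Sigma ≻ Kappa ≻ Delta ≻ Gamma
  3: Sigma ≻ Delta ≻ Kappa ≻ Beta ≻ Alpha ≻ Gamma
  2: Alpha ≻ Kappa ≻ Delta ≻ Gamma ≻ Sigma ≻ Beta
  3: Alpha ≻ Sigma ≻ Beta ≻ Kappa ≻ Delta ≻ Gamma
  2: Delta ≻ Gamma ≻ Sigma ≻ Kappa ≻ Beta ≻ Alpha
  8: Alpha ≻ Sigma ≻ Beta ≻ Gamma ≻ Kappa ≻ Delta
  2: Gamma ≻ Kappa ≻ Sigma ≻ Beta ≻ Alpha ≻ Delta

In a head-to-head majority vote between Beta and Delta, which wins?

Ballots ranking Beta above Delta: 3 + 3 + 8 + 2 = 16.
Ballots ranking Delta above Beta: 23 − 16 = 7.
Beta wins the head-to-head 16–7.

Beta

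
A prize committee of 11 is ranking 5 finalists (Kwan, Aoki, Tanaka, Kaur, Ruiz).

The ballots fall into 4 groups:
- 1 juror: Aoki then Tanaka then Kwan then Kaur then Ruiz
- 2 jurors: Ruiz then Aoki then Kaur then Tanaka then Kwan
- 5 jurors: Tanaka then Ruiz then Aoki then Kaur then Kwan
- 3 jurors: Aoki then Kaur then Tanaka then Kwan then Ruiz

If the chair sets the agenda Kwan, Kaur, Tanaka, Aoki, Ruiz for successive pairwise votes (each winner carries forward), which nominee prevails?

Round 1: Kwan vs Kaur — 1–10, Kaur advances.
Round 2: Kaur vs Tanaka — 5–6, Tanaka advances.
Round 3: Tanaka vs Aoki — 5–6, Aoki advances.
Round 4: Aoki vs Ruiz — 4–7, Ruiz advances.
The agenda winner is Ruiz.

Ruiz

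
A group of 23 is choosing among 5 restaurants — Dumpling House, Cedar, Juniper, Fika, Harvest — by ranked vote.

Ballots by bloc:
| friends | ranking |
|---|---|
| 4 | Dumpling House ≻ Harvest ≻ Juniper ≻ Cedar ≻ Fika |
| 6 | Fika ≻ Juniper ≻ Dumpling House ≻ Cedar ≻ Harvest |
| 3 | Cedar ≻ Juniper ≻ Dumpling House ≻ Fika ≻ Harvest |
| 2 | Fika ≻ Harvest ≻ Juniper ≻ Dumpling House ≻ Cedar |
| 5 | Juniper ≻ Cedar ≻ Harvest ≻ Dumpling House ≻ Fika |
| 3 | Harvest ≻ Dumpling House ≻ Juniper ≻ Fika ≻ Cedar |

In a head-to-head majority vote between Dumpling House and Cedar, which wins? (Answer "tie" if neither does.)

Ballots ranking Dumpling House above Cedar: 4 + 6 + 2 + 3 = 15.
Ballots ranking Cedar above Dumpling House: 23 − 15 = 8.
Dumpling House wins the head-to-head 15–8.

Dumpling House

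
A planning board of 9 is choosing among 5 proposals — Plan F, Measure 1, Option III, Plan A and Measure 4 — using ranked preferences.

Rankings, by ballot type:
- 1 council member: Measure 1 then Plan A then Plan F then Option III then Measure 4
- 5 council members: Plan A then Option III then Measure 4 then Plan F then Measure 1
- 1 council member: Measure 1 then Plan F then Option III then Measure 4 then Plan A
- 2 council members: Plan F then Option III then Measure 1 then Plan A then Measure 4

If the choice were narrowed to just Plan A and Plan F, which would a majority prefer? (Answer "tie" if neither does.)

Ballots ranking Plan A above Plan F: 1 + 5 = 6.
Ballots ranking Plan F above Plan A: 9 − 6 = 3.
Plan A wins the head-to-head 6–3.

Plan A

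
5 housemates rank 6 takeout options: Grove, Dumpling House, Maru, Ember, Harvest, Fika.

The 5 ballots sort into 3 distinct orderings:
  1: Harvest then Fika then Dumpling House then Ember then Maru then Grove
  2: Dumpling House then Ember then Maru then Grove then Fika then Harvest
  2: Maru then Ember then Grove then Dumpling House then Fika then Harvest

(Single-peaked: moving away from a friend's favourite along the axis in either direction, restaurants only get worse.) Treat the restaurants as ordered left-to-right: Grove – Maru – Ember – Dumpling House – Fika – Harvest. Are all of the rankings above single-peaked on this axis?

Axis positions: Grove=1, Maru=2, Ember=3, Dumpling House=4, Fika=5, Harvest=6.
Bloc 1 (peak Harvest at position 6): ranking walks positions 6-5-4-3-2-1, expanding outward from the peak — single-peaked.
Bloc 2 (peak Dumpling House at position 4): ranking walks positions 4-3-2-1-5-6, expanding outward from the peak — single-peaked.
Bloc 3 (peak Maru at position 2): ranking walks positions 2-3-1-4-5-6, expanding outward from the peak — single-peaked.
Every ranking is single-peaked on this axis.

yes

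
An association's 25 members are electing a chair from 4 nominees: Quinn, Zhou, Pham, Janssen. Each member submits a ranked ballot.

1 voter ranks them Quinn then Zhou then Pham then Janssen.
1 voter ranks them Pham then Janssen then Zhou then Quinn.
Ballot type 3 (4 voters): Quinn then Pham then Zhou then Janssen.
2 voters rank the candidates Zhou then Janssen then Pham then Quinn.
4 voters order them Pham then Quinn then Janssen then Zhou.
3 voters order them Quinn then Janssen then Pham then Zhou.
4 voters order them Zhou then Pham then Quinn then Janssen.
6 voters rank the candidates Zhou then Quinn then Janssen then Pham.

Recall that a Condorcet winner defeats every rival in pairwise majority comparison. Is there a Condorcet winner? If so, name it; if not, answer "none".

Zhou

Head-to-head results (25 voters):
Quinn–Zhou: Zhou 13–12.
Quinn vs Pham: Quinn, 14–11.
Quinn–Janssen: Quinn 22–3.
Zhou vs Pham: Zhou wins 13–12.
Zhou vs Janssen: Zhou wins 17–8.
Pham vs Janssen: Pham, 14–11.
Only Zhou has no losses; Zhou is the Condorcet winner.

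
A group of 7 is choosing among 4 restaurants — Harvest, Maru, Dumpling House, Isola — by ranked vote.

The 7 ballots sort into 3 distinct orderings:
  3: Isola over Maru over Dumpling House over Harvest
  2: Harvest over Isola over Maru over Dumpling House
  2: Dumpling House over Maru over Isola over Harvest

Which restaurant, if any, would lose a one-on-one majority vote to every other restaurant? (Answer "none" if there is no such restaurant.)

Pairwise majorities:
Harvest vs Maru: 2 for Harvest, 5 for Maru — Maru by 5–2.
Harvest vs Dumpling House: Dumpling House, 5–2.
Harvest vs Isola: Isola, 5–2.
Maru vs Dumpling House: Maru, 5–2.
Maru vs Isola: Isola, 5–2.
Dumpling House vs Isola: 2 for Dumpling House, 5 for Isola — Isola by 5–2.
Only Harvest has no wins; Harvest is the Condorcet loser.

Harvest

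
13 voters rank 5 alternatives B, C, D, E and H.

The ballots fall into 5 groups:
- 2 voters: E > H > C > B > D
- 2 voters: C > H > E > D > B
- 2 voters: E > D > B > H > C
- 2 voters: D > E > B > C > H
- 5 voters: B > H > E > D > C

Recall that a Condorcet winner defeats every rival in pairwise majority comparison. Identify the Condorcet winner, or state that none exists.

none

Pairwise majorities:
B vs C: 2+2+5 = 9 for B, 4 for C — B by 9–4.
B vs D: 2+5 = 7 for B, 6 for D — B by 7–6.
B vs E: E wins 8–5.
B vs H: B wins 9–4.
C–D: D 9–4.
C–E: E 11–2.
C vs H: 4 to 9, H.
D vs E: E, 11–2.
D vs H: 4 to 9, H.
E vs H: E is ranked higher on 2+2+2 = 6 ballots, H on 7. H wins 7–6.
No alternative is unbeaten: B loses to E; C loses to B; D loses to B; E loses to H; H loses to B. In particular B > H > E > B is a majority cycle — no Condorcet winner exists.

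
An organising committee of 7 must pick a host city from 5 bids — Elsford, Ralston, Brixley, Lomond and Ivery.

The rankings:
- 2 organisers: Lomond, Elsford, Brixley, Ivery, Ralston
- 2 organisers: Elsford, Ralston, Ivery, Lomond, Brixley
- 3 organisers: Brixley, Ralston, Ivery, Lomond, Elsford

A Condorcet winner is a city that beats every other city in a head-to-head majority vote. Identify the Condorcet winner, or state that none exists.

Pairwise majorities:
Elsford vs Ralston: Elsford, 4–3.
Elsford vs Brixley: Elsford wins 4–3.
Elsford vs Lomond: Lomond wins 5–2.
Elsford–Ivery: Elsford 4–3.
Ralston–Brixley: Brixley 5–2.
Ralston vs Lomond: Ralston wins 5–2.
Ralston vs Ivery: Ralston wins 5–2.
Brixley vs Lomond: Lomond, 4–3.
Brixley vs Ivery: Brixley wins 5–2.
Lomond–Ivery: Ivery 5–2.
Every city loses at least once (Elsford loses to Lomond; Ralston loses to Elsford; Brixley loses to Elsford; Lomond loses to Ralston; Ivery loses to Elsford). The majority relation contains the cycle Elsford beats Ralston beats Lomond beats Elsford, so there is no Condorcet winner.

none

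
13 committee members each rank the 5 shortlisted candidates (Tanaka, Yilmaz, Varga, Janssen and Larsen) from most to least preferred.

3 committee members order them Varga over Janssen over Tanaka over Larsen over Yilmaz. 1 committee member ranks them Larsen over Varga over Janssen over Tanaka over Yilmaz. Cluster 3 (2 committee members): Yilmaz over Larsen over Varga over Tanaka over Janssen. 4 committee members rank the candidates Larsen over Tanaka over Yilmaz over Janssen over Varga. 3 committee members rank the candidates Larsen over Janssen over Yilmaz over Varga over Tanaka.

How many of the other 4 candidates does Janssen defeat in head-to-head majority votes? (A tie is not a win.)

3

Janssen against each rival (13 committee members):
Janssen vs Tanaka: 7 to 6, Janssen.
Janssen vs Yilmaz: Janssen wins 7–6.
Janssen vs Varga: 7 to 6, Janssen.
Janssen vs Larsen: Larsen wins 10–3.
Janssen beats Tanaka, Yilmaz, Varga; loses to Larsen — 3 pairwise wins.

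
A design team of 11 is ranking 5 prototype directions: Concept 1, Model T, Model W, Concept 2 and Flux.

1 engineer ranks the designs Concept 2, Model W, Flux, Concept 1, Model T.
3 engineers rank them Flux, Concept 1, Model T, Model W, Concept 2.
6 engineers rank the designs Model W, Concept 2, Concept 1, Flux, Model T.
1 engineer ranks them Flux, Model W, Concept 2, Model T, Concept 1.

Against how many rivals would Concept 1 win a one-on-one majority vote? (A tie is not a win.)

Concept 1 against each rival (11 engineers):
Concept 1 vs Model T: 10 to 1, Concept 1.
Concept 1 vs Model W: Model W wins 8–3.
Concept 1 vs Concept 2: Concept 2 wins 8–3.
Concept 1 vs Flux: Concept 1, 6–5.
Concept 1 beats Model T, Flux; loses to Model W, Concept 2 — 2 pairwise wins.

2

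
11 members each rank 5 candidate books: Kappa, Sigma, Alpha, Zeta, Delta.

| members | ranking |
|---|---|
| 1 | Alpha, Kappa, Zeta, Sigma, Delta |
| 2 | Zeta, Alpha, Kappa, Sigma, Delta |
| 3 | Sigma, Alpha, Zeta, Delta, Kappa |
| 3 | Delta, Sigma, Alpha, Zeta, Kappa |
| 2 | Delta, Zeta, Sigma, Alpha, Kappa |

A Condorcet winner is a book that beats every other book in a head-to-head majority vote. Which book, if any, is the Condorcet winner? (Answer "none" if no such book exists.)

Sigma

Pairwise majorities:
Kappa vs Sigma: 3 to 8, Sigma.
Kappa–Alpha: Alpha 11–0.
Kappa vs Zeta: Zeta wins 10–1.
Kappa–Delta: Delta 8–3.
Sigma–Alpha: Sigma 8–3.
Sigma vs Zeta: 6 to 5, Sigma.
Sigma–Delta: Sigma 6–5.
Alpha–Zeta: Alpha 7–4.
Alpha vs Delta: Alpha wins 6–5.
Zeta vs Delta: Zeta, 6–5.
Sigma wins every pairwise contest, so Sigma is the Condorcet winner.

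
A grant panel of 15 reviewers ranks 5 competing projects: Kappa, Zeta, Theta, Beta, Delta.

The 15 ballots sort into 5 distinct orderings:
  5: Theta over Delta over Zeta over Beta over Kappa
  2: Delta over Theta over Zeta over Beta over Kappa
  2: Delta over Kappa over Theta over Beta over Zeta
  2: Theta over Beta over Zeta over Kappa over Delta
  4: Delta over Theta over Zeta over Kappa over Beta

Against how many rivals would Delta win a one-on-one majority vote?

4

Delta against each rival (15 reviewers):
Delta vs Kappa: Delta is ranked higher on 5+2+2+4 = 13 ballots, Kappa on 2. Delta wins 13–2.
Delta vs Zeta: Delta preferred on 5+2+2+4 = 13 ballots; Delta wins 13–2.
Delta vs Theta: 2+2+4 = 8 for Delta, 7 for Theta — Delta by 8–7.
Delta vs Beta: 5+2+2+4 = 13 for Delta, 2 for Beta — Delta by 13–2.
Delta beats Kappa, Zeta, Theta, Beta — 4 pairwise wins.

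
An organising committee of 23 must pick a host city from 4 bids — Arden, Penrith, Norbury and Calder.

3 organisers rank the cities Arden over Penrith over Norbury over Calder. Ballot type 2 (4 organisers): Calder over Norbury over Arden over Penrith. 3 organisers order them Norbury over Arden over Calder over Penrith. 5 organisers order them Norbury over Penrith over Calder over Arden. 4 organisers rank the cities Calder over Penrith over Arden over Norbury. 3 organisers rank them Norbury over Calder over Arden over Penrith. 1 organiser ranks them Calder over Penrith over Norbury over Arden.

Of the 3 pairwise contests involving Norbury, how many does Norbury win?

3

Norbury against each rival (23 organisers):
Norbury vs Arden: Norbury wins 16–7.
Norbury vs Penrith: Norbury wins 15–8.
Norbury vs Calder: Norbury is ranked higher on 3+3+5+3 = 14 ballots, Calder on 9. Norbury wins 14–9.
Norbury beats Arden, Penrith, Calder — 3 pairwise wins.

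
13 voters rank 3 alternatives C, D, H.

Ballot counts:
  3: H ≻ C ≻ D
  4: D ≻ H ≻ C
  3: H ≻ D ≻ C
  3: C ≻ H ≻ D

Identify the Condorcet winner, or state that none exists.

Head-to-head results (13 voters):
C vs D: C preferred on 3+3 = 6 ballots; D wins 7–6.
C vs H: C is ranked higher on 3 ballots, H on 10. H wins 10–3.
D vs H: 4 to 9, H.
H beats each of C, D — H is the Condorcet winner.

H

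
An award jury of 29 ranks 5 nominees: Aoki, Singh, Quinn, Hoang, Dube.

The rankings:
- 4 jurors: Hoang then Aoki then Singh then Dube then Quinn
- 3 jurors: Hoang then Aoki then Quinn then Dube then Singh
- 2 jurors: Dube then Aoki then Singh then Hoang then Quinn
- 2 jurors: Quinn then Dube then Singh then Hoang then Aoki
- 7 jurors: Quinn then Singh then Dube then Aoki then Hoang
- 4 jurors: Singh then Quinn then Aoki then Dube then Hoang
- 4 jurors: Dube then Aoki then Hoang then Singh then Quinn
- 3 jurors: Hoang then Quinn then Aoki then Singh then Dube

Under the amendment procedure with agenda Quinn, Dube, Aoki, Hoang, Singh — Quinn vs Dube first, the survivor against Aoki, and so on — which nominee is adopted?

Round 1: Quinn vs Dube — 19–10, Quinn advances.
Round 2: Quinn vs Aoki — 16–13, Quinn advances.
Round 3: Quinn vs Hoang — 13–16, Hoang advances.
Round 4: Hoang vs Singh — 14–15, Singh advances.
The agenda winner is Singh.

Singh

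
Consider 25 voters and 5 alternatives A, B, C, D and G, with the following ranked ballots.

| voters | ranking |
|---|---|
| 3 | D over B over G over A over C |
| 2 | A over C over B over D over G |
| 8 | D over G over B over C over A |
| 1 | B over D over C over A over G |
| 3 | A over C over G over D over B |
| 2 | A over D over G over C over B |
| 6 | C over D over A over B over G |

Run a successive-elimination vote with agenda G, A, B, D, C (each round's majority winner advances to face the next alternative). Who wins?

D

Round 1: G vs A — 11–14, A advances.
Round 2: A vs B — 13–12, A advances.
Round 3: A vs D — 7–18, D advances.
Round 4: D vs C — 14–11, D advances.
The agenda winner is D.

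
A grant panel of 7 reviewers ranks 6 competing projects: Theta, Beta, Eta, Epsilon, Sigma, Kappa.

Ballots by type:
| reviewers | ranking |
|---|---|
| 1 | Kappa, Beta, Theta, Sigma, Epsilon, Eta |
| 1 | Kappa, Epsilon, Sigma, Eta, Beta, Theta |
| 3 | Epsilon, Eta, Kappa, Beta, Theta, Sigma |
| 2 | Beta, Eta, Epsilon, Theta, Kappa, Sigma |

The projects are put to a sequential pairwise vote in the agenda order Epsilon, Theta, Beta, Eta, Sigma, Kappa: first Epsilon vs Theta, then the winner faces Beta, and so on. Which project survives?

Epsilon

Round 1: Epsilon vs Theta — 6–1, Epsilon advances.
Round 2: Epsilon vs Beta — 4–3, Epsilon advances.
Round 3: Epsilon vs Eta — 5–2, Epsilon advances.
Round 4: Epsilon vs Sigma — 6–1, Epsilon advances.
Round 5: Epsilon vs Kappa — 5–2, Epsilon advances.
Epsilon survives the agenda.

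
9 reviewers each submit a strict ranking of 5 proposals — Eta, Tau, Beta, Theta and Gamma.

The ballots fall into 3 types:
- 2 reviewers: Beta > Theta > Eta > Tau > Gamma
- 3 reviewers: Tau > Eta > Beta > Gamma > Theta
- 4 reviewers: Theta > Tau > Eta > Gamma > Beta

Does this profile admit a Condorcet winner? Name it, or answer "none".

Head-to-head results (9 reviewers):
Eta vs Tau: Tau wins 7–2.
Eta vs Beta: Eta wins 7–2.
Eta–Theta: Theta 6–3.
Eta vs Gamma: Eta wins 9–0.
Tau vs Beta: Tau, 7–2.
Tau–Theta: Theta 6–3.
Tau–Gamma: Tau 9–0.
Beta–Theta: Beta 5–4.
Beta vs Gamma: Beta, 5–4.
Theta vs Gamma: Theta wins 6–3.
Every project loses at least once (Eta loses to Tau; Tau loses to Theta; Beta loses to Eta; Theta loses to Beta; Gamma loses to Eta). The majority relation contains the cycle Eta → Beta → Theta → Eta, so there is no Condorcet winner.

none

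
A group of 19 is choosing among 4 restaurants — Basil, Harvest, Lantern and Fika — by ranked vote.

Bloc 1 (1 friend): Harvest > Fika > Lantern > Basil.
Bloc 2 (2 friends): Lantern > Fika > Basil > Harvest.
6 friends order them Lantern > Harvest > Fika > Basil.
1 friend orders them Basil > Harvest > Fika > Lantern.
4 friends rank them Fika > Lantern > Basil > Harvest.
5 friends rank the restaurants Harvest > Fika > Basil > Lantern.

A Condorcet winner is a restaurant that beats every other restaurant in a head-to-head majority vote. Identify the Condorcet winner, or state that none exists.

none

Pairwise majorities:
Basil vs Harvest: Harvest wins 12–7.
Basil–Lantern: Lantern 13–6.
Basil vs Fika: Basil is ranked higher on 1 ballot, Fika on 18. Fika wins 18–1.
Harvest vs Lantern: Harvest is ranked higher on 1+1+5 = 7 ballots, Lantern on 12. Lantern wins 12–7.
Harvest vs Fika: 1+6+1+5 = 13 for Harvest, 6 for Fika — Harvest by 13–6.
Lantern vs Fika: 8 to 11, Fika.
Every restaurant loses at least once (Basil loses to Harvest; Harvest loses to Lantern; Lantern loses to Fika; Fika loses to Harvest). The majority relation contains the cycle Harvest beats Fika beats Lantern beats Harvest, so there is no Condorcet winner.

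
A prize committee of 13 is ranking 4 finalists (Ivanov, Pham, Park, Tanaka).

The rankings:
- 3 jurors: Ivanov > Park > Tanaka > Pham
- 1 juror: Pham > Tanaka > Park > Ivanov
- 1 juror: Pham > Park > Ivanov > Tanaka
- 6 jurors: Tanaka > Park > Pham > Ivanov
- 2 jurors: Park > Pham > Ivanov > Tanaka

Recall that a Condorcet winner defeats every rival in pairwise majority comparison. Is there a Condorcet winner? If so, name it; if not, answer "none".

Pairwise majorities:
Ivanov vs Pham: Ivanov is ranked higher on 3 ballots, Pham on 10. Pham wins 10–3.
Ivanov vs Park: 3 for Ivanov, 10 for Park — Park by 10–3.
Ivanov vs Tanaka: Ivanov is ranked higher on 3+1+2 = 6 ballots, Tanaka on 7. Tanaka wins 7–6.
Pham vs Park: 1+1 = 2 for Pham, 11 for Park — Park by 11–2.
Pham vs Tanaka: 4 to 9, Tanaka.
Park vs Tanaka: 6 to 7, Tanaka.
Tanaka wins every pairwise contest, so Tanaka is the Condorcet winner.

Tanaka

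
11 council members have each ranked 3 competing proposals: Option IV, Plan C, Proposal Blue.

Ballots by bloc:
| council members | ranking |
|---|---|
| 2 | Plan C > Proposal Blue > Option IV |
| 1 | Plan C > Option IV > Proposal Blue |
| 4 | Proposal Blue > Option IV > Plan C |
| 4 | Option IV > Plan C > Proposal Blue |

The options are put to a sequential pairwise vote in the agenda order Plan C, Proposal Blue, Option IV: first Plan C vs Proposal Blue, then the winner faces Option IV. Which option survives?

Round 1: Plan C vs Proposal Blue — 7–4, Plan C advances.
Round 2: Plan C vs Option IV — 3–8, Option IV advances.
The agenda winner is Option IV.

Option IV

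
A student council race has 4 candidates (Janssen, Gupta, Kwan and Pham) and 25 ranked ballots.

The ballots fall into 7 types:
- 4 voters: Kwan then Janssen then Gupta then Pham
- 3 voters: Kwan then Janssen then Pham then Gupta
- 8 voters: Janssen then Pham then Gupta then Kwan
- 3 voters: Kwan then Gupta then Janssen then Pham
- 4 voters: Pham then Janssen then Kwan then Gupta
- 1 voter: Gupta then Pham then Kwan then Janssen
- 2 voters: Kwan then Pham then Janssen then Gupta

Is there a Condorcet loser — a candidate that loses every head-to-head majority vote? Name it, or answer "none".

Pairwise majorities:
Janssen vs Gupta: Janssen, 21–4.
Janssen vs Kwan: Janssen preferred on 8+4 = 12 ballots; Kwan wins 13–12.
Janssen–Pham: Janssen 18–7.
Gupta vs Kwan: Gupta is ranked higher on 8+1 = 9 ballots, Kwan on 16. Kwan wins 16–9.
Gupta vs Pham: 8 to 17, Pham.
Kwan vs Pham: Pham wins 13–12.
Gupta is beaten in every head-to-head and is the Condorcet loser.

Gupta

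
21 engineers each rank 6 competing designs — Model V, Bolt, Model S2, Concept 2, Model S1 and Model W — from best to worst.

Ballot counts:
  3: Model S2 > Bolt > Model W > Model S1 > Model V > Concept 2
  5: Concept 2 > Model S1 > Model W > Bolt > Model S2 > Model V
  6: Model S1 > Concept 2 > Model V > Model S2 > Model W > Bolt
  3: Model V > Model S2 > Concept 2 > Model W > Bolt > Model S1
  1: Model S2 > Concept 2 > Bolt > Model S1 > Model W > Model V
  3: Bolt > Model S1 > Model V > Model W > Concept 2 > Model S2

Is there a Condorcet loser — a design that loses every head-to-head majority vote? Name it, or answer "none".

none

Pairwise majorities:
Model V vs Bolt: 9 to 12, Bolt.
Model V vs Model S2: Model V preferred on 6+3+3 = 12 ballots; Model V wins 12–9.
Model V vs Concept 2: Model V preferred on 3+3+3 = 9 ballots; Concept 2 wins 12–9.
Model V vs Model S1: Model V is ranked higher on 3 ballots, Model S1 on 18. Model S1 wins 18–3.
Model V vs Model W: 12 to 9, Model V.
Bolt vs Model S2: Model S2 wins 13–8.
Bolt vs Concept 2: Concept 2, 15–6.
Bolt vs Model S1: 10 to 11, Model S1.
Bolt vs Model W: Bolt is ranked higher on 3+1+3 = 7 ballots, Model W on 14. Model W wins 14–7.
Model S2 vs Concept 2: Concept 2 wins 14–7.
Model S2 vs Model S1: Model S2 preferred on 3+3+1 = 7 ballots; Model S1 wins 14–7.
Model S2 vs Model W: Model S2 preferred on 3+6+3+1 = 13 ballots; Model S2 wins 13–8.
Concept 2 vs Model S1: Concept 2 is ranked higher on 5+3+1 = 9 ballots, Model S1 on 12. Model S1 wins 12–9.
Concept 2 vs Model W: 5+6+3+1 = 15 for Concept 2, 6 for Model W — Concept 2 by 15–6.
Model S1 vs Model W: Model S1 is ranked higher on 5+6+1+3 = 15 ballots, Model W on 6. Model S1 wins 15–6.
No design is winless: Model V beats Model S2; Bolt beats Model V; Model S2 beats Bolt; Concept 2 beats Model V; Model S1 beats Model V; Model W beats Bolt. There is no Condorcet loser.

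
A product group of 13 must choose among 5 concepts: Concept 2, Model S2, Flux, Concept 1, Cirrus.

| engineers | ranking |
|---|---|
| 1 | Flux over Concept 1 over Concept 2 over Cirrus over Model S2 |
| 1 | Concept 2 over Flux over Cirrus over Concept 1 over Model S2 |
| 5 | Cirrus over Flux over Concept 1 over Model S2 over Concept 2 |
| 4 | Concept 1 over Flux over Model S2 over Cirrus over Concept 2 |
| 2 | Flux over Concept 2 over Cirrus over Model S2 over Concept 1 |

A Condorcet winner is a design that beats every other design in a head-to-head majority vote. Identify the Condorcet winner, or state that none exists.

Check each pair by majority over 13 ballots:
Concept 2 vs Model S2: Model S2, 9–4.
Concept 2 vs Flux: Flux wins 12–1.
Concept 2–Concept 1: Concept 1 10–3.
Concept 2 vs Cirrus: Cirrus, 9–4.
Model S2 vs Flux: Flux, 13–0.
Model S2 vs Concept 1: Concept 1, 11–2.
Model S2 vs Cirrus: Cirrus wins 9–4.
Flux–Concept 1: Flux 9–4.
Flux vs Cirrus: Flux wins 8–5.
Concept 1 vs Cirrus: Cirrus, 8–5.
Flux wins every pairwise contest, so Flux is the Condorcet winner.

Flux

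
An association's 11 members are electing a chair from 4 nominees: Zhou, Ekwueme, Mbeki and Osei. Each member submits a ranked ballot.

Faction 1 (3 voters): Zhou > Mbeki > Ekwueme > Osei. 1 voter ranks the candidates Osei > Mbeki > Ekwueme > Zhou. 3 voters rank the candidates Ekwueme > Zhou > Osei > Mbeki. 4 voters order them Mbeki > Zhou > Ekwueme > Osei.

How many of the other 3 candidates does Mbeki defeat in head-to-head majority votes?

Mbeki against each rival (11 voters):
Mbeki vs Zhou: Zhou, 6–5.
Mbeki–Ekwueme: Mbeki 8–3.
Mbeki vs Osei: 3+4 = 7 for Mbeki, 4 for Osei — Mbeki by 7–4.
Mbeki beats Ekwueme, Osei; loses to Zhou — 2 pairwise wins.

2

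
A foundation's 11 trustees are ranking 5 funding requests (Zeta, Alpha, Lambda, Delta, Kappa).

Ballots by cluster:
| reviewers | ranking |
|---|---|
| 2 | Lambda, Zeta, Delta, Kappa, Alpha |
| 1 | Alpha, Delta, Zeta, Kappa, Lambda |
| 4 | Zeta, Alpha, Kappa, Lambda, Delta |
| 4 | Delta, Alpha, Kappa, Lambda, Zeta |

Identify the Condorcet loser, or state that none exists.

Pairwise majorities:
Zeta vs Alpha: Zeta is ranked higher on 2+4 = 6 ballots, Alpha on 5. Zeta wins 6–5.
Zeta vs Lambda: 1+4 = 5 for Zeta, 6 for Lambda — Lambda by 6–5.
Zeta vs Delta: 2+4 = 6 for Zeta, 5 for Delta — Zeta by 6–5.
Zeta vs Kappa: 2+1+4 = 7 for Zeta, 4 for Kappa — Zeta by 7–4.
Alpha vs Lambda: 9 to 2, Alpha.
Alpha vs Delta: Delta, 6–5.
Alpha vs Kappa: Alpha is ranked higher on 1+4+4 = 9 ballots, Kappa on 2. Alpha wins 9–2.
Lambda vs Delta: Lambda is ranked higher on 2+4 = 6 ballots, Delta on 5. Lambda wins 6–5.
Lambda vs Kappa: 2 to 9, Kappa.
Delta vs Kappa: Delta is ranked higher on 2+1+4 = 7 ballots, Kappa on 4. Delta wins 7–4.
No project is winless: Zeta beats Alpha; Alpha beats Lambda; Lambda beats Zeta; Delta beats Alpha; Kappa beats Lambda. There is no Condorcet loser.

none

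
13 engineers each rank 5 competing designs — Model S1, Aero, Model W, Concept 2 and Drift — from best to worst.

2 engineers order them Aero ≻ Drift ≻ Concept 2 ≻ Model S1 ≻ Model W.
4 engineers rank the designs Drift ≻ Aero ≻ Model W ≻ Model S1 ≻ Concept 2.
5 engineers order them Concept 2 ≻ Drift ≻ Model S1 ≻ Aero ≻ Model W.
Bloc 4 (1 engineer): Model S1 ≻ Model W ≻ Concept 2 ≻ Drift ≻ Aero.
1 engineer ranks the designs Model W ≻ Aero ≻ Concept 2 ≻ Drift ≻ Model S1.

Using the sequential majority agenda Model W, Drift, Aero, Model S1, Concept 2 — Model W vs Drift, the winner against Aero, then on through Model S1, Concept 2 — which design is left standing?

Round 1: Model W vs Drift — 2–11, Drift advances.
Round 2: Drift vs Aero — 10–3, Drift advances.
Round 3: Drift vs Model S1 — 12–1, Drift advances.
Round 4: Drift vs Concept 2 — 6–7, Concept 2 advances.
Concept 2 survives the agenda.

Concept 2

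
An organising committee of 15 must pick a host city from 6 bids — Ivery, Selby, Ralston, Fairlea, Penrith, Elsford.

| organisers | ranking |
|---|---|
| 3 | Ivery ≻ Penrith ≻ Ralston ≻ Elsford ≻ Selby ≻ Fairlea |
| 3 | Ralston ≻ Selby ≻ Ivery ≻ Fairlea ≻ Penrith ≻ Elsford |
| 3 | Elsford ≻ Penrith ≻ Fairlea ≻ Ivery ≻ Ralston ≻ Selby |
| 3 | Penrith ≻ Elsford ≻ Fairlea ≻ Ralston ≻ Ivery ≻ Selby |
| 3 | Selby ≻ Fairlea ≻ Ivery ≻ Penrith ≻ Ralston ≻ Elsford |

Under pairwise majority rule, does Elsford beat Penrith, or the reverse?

Penrith

Ballots ranking Elsford above Penrith: 3.
Ballots ranking Penrith above Elsford: 15 − 3 = 12.
Penrith wins the head-to-head 12–3.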